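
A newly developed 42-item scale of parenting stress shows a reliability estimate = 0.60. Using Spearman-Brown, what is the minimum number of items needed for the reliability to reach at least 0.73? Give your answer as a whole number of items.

76

Invert Spearman-Brown to solve for n:
n = r*(1 − r) / [ r (1 − r*) ]
n = 0.73 × (1 − 0.60) / [ 0.60 × (1 − 0.73) ]
n = 0.2920 / 0.1620 ≈ 1.8025
1.8025 × 42 = 75.70 → 76 items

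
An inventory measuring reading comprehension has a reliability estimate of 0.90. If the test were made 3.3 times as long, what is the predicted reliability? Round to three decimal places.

r_new = (3.3 × 0.90) / (1 + (3.3 − 1) × 0.90)
r_new = 2.9700 / 3.0700 ≈ 0.9674

0.967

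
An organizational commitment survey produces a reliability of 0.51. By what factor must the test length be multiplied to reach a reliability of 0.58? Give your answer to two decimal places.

n = [0.58 × 0.49] / [0.51 × 0.42]
n = 0.2842 / 0.2142 ≈ 1.3268

1.33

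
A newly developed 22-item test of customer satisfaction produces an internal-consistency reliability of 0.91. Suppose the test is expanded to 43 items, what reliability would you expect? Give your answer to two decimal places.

The new length is 43/22 = 1.9545 times the old.
By Spearman-Brown, r_new = n r / (1 + (n − 1) r).
r_new = (1.9545 × 0.91) / (1 + (1.9545 − 1) × 0.91)
     = 1.7786 / 1.8686 = 0.9518

0.95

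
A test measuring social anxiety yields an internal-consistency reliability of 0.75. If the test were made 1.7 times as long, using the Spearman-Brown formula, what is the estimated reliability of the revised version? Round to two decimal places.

r_new = 1.7·0.75 / [1 + (1.7 − 1)·0.75]
     = 1.2750 / 1.5250 = 0.8361

0.84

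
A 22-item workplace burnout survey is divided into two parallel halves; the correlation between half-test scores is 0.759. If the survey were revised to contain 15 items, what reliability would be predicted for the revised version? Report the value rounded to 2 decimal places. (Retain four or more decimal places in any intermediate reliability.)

0.81

Full-test reliability from the split-half r: r_full = 2(0.759)/(1 + 0.759) = 0.8630
Length factor from 22 to 15 items: n = 15/22 = 0.6818
r_new = n·r_full / (1 + (n − 1)·r_full) = 0.5884 / 0.7254 ≈ 0.8111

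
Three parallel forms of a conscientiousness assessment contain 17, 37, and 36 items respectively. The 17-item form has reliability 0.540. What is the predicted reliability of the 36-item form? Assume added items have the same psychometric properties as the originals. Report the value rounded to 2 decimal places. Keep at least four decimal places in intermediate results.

0.71

The 37-item form is not needed; work directly from the 17-item form with n = 36/17 = 2.1176.
r_{36} = n·r / (1 + (n − 1)·r) = 1.1435 / 1.6035 ≈ 0.7131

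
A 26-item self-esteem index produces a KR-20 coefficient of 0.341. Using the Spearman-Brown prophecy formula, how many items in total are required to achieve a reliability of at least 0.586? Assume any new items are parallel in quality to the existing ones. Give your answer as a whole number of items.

Spearman-Brown solved for the length factor n:
n = r_target (1 − r_old) / [ r_old (1 − r_target) ]
n = 0.586(1 − 0.341) / [0.341(1 − 0.586)]
  = 0.386174 / 0.141174 = 2.7354
Items needed = n × 26 = 2.7354 × 26 ≈ 71.12 → round up to 72

72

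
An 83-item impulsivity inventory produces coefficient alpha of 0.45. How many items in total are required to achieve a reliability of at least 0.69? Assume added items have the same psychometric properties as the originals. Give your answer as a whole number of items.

n = 0.69(1 − 0.45) / [0.45(1 − 0.69)]
  = 0.3795 / 0.1395 = 2.7204
So the test needs 2.7204 × 83 ≈ 225.79 items; rounding up, 226.

226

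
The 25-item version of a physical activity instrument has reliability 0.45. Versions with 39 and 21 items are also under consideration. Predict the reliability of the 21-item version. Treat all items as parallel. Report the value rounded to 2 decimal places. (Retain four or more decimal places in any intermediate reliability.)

The 39-item form is not needed; work directly from the 25-item form with n = 21/25 = 0.8400.
r_{21} = n·r / (1 + (n − 1)·r) = 0.3780 / 0.9280 ≈ 0.4073

0.41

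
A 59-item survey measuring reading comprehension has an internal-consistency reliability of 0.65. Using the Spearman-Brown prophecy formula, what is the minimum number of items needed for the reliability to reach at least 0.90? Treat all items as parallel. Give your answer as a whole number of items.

Spearman-Brown solved for the length factor n:
n = r*(1 − r) / [ r (1 − r*) ]
n = 0.90(1 − 0.65) / [0.65(1 − 0.90)]
  = 0.3150 / 0.0650 = 4.8462
Items needed = n × 59 = 4.8462 × 59 ≈ 285.93 → round up to 286

286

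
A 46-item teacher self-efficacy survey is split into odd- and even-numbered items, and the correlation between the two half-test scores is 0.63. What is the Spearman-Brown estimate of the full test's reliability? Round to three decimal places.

Apply the Spearman-Brown correction with n = 2:
r_full = 2(0.63) / (1 + 0.63)
r_full = 1.2600 / 1.6300 ≈ 0.7730

0.773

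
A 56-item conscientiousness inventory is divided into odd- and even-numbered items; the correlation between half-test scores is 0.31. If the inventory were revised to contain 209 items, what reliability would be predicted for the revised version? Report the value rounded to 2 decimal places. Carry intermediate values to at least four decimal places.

0.77

Spearman-Brown correction (n = 2): r_full = 2·0.31/(1 + 0.31) = 0.4733
Length factor from 56 to 209 items: n = 209/56 = 3.7321
r_new = n·r_full / (1 + (n − 1)·r_full) = 1.7664 / 2.2931 ≈ 0.7703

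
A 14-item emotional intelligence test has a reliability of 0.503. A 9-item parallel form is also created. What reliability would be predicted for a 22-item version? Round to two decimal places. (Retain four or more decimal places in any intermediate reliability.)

The 9-item form is not needed; work directly from the 14-item form with n = 22/14 = 1.5714.
r_{22} = n·r / (1 + (n − 1)·r) = 0.7904 / 1.2874 ≈ 0.6140

0.61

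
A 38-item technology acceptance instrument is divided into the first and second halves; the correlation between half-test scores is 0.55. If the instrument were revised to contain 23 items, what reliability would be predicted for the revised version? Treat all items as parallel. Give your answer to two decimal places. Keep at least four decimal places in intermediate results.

0.60

First correct the split-half correlation to full-test reliability: r_full = 2 × 0.55 / (1 + 0.55) ≈ 0.7097
Then adjust to 23 items: n = 23/38 = 0.6053
r_new = n·r_full / (1 + (n − 1)·r_full) = 0.4296 / 0.7199 ≈ 0.5967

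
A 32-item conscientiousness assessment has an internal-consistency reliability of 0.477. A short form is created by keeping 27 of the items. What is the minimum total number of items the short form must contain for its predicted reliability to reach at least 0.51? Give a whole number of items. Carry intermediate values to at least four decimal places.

First, r for the 27-item form: n = 27/32 = 0.8438, so r_27 = 0.8438·0.477/(1 + (0.8438 − 1)·0.477) = 0.4349
Length factor from the short form to reach 0.51: n' = 0.51(1 − 0.4349) / [0.4349(1 − 0.51)] ≈ 1.3524
Total items = 1.3524 × 27 = 36.51, rounded up to 37.

37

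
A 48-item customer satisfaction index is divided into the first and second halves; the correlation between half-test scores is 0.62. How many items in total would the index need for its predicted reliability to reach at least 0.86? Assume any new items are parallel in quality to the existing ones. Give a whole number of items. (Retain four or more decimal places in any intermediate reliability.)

r_full = 2(0.62)/(1 + 0.62) = 0.7654
n = r_tgt(1 − r_full) / [r_full(1 − r_tgt)] = 0.86 × 0.2346 / (0.7654 × 0.14) ≈ 1.8828
Required items = 1.8828 × 48 = 90.37, so 91 items.

91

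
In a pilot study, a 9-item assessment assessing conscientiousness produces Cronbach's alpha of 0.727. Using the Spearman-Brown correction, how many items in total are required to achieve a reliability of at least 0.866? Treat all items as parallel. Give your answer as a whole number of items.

n = 0.866 × (1 − 0.727) / [ 0.727 × (1 − 0.866) ]
  = 0.236418 / 0.097418 = 2.4268
2.4268 × 9 = 21.84 → 22 items

22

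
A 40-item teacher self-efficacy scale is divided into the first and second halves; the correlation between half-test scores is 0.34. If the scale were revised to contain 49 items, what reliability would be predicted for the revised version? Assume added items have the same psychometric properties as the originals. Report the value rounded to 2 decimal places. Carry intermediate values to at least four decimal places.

0.56

Spearman-Brown correction (n = 2): r_full = 2·0.34/(1 + 0.34) = 0.5075
Then adjust to 49 items: n = 49/40 = 1.2250
r_new = n·r_full / (1 + (n − 1)·r_full) = 0.6217 / 1.1142 ≈ 0.5580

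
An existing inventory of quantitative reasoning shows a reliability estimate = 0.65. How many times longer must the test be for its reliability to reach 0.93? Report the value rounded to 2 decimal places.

7.15

n = 0.93(1 − 0.65) / [0.65(1 − 0.93)]
n = 0.3255 / 0.0455 ≈ 7.1538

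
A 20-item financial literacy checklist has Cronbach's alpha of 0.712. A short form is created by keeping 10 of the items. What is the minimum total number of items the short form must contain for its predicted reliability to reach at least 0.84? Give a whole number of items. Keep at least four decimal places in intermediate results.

43

First, r for the 10-item form: n = 10/20 = 0.5000, so r_10 = 0.5000·0.712/(1 + (0.5000 − 1)·0.712) = 0.5528
Then solve for n' with r_old = 0.5528, r_target = 0.84: n' = 0.84(1 − 0.5528)/[0.5528(1 − 0.84)] = 4.2471
Items = 4.2471 × 10 ≈ 42.47 → 43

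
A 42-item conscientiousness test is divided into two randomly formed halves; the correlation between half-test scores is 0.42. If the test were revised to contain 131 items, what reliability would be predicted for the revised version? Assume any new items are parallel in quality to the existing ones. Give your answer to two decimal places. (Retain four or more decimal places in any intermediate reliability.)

0.82

Spearman-Brown correction (n = 2): r_full = 2·0.42/(1 + 0.42) = 0.5915
Length factor from 42 to 131 items: n = 131/42 = 3.1190
r_new = n·r_full / (1 + (n − 1)·r_full) = 1.8449 / 2.2534 ≈ 0.8187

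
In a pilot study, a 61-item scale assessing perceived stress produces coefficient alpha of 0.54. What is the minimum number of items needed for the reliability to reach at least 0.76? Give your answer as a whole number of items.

Invert Spearman-Brown to solve for n:
n = r_target (1 − r_old) / [ r_old (1 − r_target) ]
n = [0.76 × 0.46] / [0.54 × 0.24]
  = 0.3496 / 0.1296 = 2.6975
2.6975 × 61 = 164.55 → 165 items

165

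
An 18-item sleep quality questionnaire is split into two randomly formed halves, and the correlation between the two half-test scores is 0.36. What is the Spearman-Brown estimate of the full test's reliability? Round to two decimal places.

Each half is half the length of the full test, so the full test is n = 2 times a half.
r_full = 2(0.36) / (1 + 0.36)
       = 0.7200 / 1.3600 = 0.5294

0.53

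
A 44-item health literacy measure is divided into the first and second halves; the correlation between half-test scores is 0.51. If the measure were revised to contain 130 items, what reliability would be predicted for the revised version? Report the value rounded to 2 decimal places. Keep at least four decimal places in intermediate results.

0.86

Full-test reliability from the split-half r: r_full = 2(0.51)/(1 + 0.51) = 0.6755
Length factor from 44 to 130 items: n = 130/44 = 2.9545
r_new = n·r_full / (1 + (n − 1)·r_full) = 1.9958 / 2.3203 ≈ 0.8601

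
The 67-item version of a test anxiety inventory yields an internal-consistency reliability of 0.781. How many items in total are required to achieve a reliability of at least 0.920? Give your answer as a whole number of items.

217

Rearranging the Spearman-Brown formula for n,
n = r_target (1 − r_old) / [ r_old (1 − r_target) ]
n = [0.920 × 0.219] / [0.781 × 0.080]
n = 0.201480 / 0.062480 ≈ 3.2247
So the test needs 3.2247 × 67 ≈ 216.05 items; rounding up, 217.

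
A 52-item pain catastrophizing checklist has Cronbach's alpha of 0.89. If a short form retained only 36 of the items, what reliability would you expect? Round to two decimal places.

0.85

The new length is 36/52 = 0.6923 times the old.
Spearman-Brown: r_new = n·r / (1 + (n − 1)·r)
r_new = (0.6923 × 0.89) / (1 + (0.6923 − 1) × 0.89)
r_new = 0.6161 / 0.7261 ≈ 0.8485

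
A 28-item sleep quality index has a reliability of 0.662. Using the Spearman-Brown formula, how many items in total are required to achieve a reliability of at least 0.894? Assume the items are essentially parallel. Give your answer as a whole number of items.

Invert Spearman-Brown to solve for n:
n = r*(1 − r) / [ r (1 − r*) ]
n = 0.894(1 − 0.662) / [0.662(1 − 0.894)]
  = 0.302172 / 0.070172 = 4.3062
So the test needs 4.3062 × 28 ≈ 120.57 items; rounding up, 121.

121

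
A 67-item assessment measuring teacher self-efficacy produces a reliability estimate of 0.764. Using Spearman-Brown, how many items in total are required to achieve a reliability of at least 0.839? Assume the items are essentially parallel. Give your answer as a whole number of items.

108

n = 0.839 × (1 − 0.764) / [ 0.764 × (1 − 0.839) ]
  = 0.198004 / 0.123004 = 1.6097
Items needed = n × 67 = 1.6097 × 67 ≈ 107.85 → round up to 108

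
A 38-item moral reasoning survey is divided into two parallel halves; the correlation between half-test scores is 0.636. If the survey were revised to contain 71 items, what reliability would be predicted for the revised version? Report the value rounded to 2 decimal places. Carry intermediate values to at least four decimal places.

Full-test reliability from the split-half r: r_full = 2(0.636)/(1 + 0.636) = 0.7775
Length factor from 38 to 71 items: n = 71/38 = 1.8684
r_new = n·r_full / (1 + (n − 1)·r_full) = 1.4527 / 1.6752 ≈ 0.8672

0.87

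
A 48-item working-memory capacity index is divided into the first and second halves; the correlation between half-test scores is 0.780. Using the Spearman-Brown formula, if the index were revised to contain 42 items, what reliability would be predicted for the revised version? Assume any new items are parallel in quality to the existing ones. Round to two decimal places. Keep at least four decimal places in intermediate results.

Spearman-Brown correction (n = 2): r_full = 2·0.780/(1 + 0.780) = 0.8764
Length factor from 48 to 42 items: n = 42/48 = 0.8750
r_new = n·r_full / (1 + (n − 1)·r_full) = 0.7668 / 0.8904 ≈ 0.8612

0.86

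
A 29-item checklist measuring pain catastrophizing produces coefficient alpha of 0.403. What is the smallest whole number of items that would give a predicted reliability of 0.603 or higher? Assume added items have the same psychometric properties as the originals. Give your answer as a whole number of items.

n = 0.603 × (1 − 0.403) / [ 0.403 × (1 − 0.603) ]
  = 0.359991 / 0.159991 = 2.2501
Items needed = n × 29 = 2.2501 × 29 ≈ 65.25 → round up to 66

66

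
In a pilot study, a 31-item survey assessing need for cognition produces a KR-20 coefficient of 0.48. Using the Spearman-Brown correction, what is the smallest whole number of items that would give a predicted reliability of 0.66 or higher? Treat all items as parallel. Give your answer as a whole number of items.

66

Spearman-Brown solved for the length factor n:
n = r*(1 − r) / [ r (1 − r*) ]
n = [0.66 × 0.52] / [0.48 × 0.34]
  = 0.3432 / 0.1632 = 2.1029
Items needed = n × 31 = 2.1029 × 31 ≈ 65.19 → round up to 66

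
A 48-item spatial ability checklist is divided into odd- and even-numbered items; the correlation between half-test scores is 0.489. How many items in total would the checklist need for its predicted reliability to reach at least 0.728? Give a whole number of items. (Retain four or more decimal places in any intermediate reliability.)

68

Corrected full-test reliability: r_full = 2 × 0.489 / (1 + 0.489) ≈ 0.6568
Solve Spearman-Brown for n: n = 0.728(1 − 0.6568) / [0.6568(1 − 0.728)] = 1.3985
Items = 1.3985 × 48 ≈ 67.13 → 68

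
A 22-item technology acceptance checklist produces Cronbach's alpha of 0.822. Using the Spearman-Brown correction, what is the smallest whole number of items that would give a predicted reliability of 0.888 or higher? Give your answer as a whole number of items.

38

Invert Spearman-Brown to solve for n:
n = r_target (1 − r_old) / [ r_old (1 − r_target) ]
n = 0.888 × (1 − 0.822) / [ 0.822 × (1 − 0.888) ]
  = 0.158064 / 0.092064 = 1.7169
So the test needs 1.7169 × 22 ≈ 37.77 items; rounding up, 38.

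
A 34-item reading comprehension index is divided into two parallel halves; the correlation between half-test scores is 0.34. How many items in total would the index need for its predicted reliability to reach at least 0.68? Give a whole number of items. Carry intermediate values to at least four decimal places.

71

Corrected full-test reliability: r_full = 2 × 0.34 / (1 + 0.34) ≈ 0.5075
n = r_tgt(1 − r_full) / [r_full(1 − r_tgt)] = 0.68 × 0.4925 / (0.5075 × 0.32) ≈ 2.0622
Required items = 2.0622 × 34 = 70.11, so 71 items.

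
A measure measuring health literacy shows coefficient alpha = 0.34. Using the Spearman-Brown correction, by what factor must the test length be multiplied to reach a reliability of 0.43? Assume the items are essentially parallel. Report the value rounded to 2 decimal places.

1.46

n = 0.43(1 − 0.34) / [0.34(1 − 0.43)]
n = 0.2838 / 0.1938 ≈ 1.4644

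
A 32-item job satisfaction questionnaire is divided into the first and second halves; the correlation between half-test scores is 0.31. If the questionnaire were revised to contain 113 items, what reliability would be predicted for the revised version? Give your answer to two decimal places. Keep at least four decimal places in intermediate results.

Full-test reliability from the split-half r: r_full = 2(0.31)/(1 + 0.31) = 0.4733
Length factor from 32 to 113 items: n = 113/32 = 3.5312
r_new = n·r_full / (1 + (n − 1)·r_full) = 1.6713 / 2.1980 ≈ 0.7604

0.76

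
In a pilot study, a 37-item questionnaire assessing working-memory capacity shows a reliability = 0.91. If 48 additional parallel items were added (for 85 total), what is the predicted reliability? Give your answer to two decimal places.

Length ratio n = 85/37 = 2.2973
Spearman-Brown: r_new = n·r / (1 + (n − 1)·r)
r_new = 2.2973·0.91 / [1 + (2.2973 − 1)·0.91]
     = 2.0905 / 2.1805 = 0.9587

0.96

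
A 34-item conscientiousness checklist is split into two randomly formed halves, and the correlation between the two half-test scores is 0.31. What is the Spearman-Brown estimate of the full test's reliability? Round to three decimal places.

0.473

Each half is half the length of the full test, so the full test is n = 2 times a half.
r_full = 2r_hh / (1 + r_hh) = 2 × 0.31 / (1 + 0.31)
       = 0.6200 / 1.3100 = 0.4733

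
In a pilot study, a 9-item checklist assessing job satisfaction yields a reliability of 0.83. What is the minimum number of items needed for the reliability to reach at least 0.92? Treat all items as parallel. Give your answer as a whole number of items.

n = 0.92 × (1 − 0.83) / [ 0.83 × (1 − 0.92) ]
  = 0.1564 / 0.0664 = 2.3554
So the test needs 2.3554 × 9 ≈ 21.20 items; rounding up, 22.

22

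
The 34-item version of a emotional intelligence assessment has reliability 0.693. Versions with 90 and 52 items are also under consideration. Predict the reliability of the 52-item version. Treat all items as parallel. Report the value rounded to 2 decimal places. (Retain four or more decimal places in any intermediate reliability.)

The 90-item form is not needed; work directly from the 34-item form with n = 52/34 = 1.5294.
r_{52} = n·r / (1 + (n − 1)·r) = 1.0599 / 1.3669 ≈ 0.7754

0.78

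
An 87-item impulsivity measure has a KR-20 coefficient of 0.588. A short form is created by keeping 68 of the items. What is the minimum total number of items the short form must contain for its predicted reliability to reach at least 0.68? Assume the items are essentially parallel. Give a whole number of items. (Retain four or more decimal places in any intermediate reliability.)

130

Short-form reliability: n = 68/87 = 0.7816; r_68 = n·r/(1+(n−1)r) ≈ 0.5273
Then solve for n' with r_old = 0.5273, r_target = 0.68: n' = 0.68(1 − 0.5273)/[0.5273(1 − 0.68)] = 1.9050
Items = 1.9050 × 68 ≈ 129.54 → 130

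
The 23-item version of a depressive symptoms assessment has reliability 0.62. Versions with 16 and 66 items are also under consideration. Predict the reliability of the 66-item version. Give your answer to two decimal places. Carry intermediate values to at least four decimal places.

0.82

Only the ratio of lengths matters: n = 66/23 = 2.8696
r_{66} = n·r / (1 + (n − 1)·r) = 1.7792 / 2.1592 ≈ 0.8240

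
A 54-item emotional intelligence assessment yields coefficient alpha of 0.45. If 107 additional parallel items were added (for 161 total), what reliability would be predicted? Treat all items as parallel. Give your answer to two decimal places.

n = 161/54 = 2.9815
By Spearman-Brown, r_new = n r / (1 + (n − 1) r).
r_new = (2.9815 × 0.45) / (1 + (2.9815 − 1) × 0.45)
     = 1.3417 / 1.8917 = 0.7093

0.71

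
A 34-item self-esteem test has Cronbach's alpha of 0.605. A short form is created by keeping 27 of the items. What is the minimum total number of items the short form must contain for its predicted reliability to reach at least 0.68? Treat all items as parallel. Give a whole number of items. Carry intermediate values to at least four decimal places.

48

Short-form reliability: n = 27/34 = 0.7941; r_27 = n·r/(1+(n−1)r) ≈ 0.5488
Then solve for n' with r_old = 0.5488, r_target = 0.68: n' = 0.68(1 − 0.5488)/[0.5488(1 − 0.68)] = 1.7471
Total items = 1.7471 × 27 = 47.17, rounded up to 48.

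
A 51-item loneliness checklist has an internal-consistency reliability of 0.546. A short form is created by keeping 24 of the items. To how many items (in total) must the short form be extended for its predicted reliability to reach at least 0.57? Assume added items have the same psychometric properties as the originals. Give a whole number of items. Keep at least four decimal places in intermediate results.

57

Short-form reliability: n = 24/51 = 0.4706; r_24 = n·r/(1+(n−1)r) ≈ 0.3614
Length factor from the short form to reach 0.57: n' = 0.57(1 − 0.3614) / [0.3614(1 − 0.57)] ≈ 2.3423
Items = 2.3423 × 24 ≈ 56.22 → 57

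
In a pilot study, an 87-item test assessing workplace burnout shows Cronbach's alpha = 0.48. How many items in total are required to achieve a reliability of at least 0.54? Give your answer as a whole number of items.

111

Rearranging the Spearman-Brown formula for n,
n = r_target (1 − r_old) / [ r_old (1 − r_target) ]
n = [0.54 × 0.52] / [0.48 × 0.46]
  = 0.2808 / 0.2208 = 1.2717
So the test needs 1.2717 × 87 ≈ 110.64 items; rounding up, 111.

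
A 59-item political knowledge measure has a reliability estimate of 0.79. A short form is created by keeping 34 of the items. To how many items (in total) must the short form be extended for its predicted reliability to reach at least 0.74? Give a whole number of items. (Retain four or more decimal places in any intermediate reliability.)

Short-form reliability: n = 34/59 = 0.5763; r_34 = n·r/(1+(n−1)r) ≈ 0.6843
Length factor from the short form to reach 0.74: n' = 0.74(1 − 0.6843) / [0.6843(1 − 0.74)] ≈ 1.3131
Items = 1.3131 × 34 ≈ 44.65 → 45

45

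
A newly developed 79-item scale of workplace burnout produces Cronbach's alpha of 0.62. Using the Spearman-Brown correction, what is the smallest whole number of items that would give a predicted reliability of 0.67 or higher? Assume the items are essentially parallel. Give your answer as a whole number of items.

Spearman-Brown solved for the length factor n:
n = r_target (1 − r_old) / [ r_old (1 − r_target) ]
n = 0.67(1 − 0.62) / [0.62(1 − 0.67)]
  = 0.2546 / 0.2046 = 1.2444
So the test needs 1.2444 × 79 ≈ 98.31 items; rounding up, 99.

99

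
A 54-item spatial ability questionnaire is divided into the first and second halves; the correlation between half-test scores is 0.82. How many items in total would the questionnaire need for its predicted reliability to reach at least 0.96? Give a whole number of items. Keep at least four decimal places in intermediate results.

Corrected full-test reliability: r_full = 2 × 0.82 / (1 + 0.82) ≈ 0.9011
n = r_tgt(1 − r_full) / [r_full(1 − r_tgt)] = 0.96 × 0.0989 / (0.9011 × 0.04) ≈ 2.6341
Items = 2.6341 × 54 ≈ 142.24 → 143

143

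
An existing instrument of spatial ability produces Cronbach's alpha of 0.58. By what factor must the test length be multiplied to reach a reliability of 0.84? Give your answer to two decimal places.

Rearranging the Spearman-Brown formula for n,
n = r_target (1 − r_old) / [ r_old (1 − r_target) ]
n = 0.84(1 − 0.58) / [0.58(1 − 0.84)]
n = 0.3528 / 0.0928 ≈ 3.8017

3.80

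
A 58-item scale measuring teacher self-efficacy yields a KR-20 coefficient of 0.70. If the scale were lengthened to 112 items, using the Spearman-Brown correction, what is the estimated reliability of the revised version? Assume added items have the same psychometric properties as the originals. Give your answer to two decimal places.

n = 112/58 = 1.931
Spearman-Brown: r_new = n·r / (1 + (n − 1)·r)
r_new = 1.931·0.70 / [1 + (1.931 − 1)·0.70]
r_new = 1.3517 / 1.6517 ≈ 0.8184

0.82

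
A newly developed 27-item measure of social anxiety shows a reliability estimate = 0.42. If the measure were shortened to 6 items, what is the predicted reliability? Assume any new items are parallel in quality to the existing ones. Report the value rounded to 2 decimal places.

0.14

The new length is 6/27 = 0.2222 times the old.
r_new = 0.2222·0.42 / [1 + (0.2222 − 1)·0.42]
     = 0.0933 / 0.6733 = 0.1386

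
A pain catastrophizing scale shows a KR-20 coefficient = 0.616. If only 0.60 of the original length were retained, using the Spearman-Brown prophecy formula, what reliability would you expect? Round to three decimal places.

0.490

By Spearman-Brown, r_new = n r / (1 + (n − 1) r).
r_new = 0.6·0.616 / [1 + (0.6 − 1)·0.616]
r_new = 0.3696 / 0.7536 ≈ 0.4904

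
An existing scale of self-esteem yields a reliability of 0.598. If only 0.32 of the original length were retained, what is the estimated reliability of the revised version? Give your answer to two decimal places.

By Spearman-Brown, r_new = n r / (1 + (n − 1) r).
r_new = 0.32·0.598 / [1 + (0.32 − 1)·0.598]
     = 0.1914 / 0.5934 = 0.3225

0.32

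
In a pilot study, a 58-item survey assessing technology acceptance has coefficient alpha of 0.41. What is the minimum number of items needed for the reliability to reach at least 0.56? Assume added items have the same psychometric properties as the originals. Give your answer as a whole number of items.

107

Invert Spearman-Brown to solve for n:
n = r*(1 − r) / [ r (1 − r*) ]
n = 0.56(1 − 0.41) / [0.41(1 − 0.56)]
  = 0.3304 / 0.1804 = 1.8315
Items needed = n × 58 = 1.8315 × 58 ≈ 106.23 → round up to 107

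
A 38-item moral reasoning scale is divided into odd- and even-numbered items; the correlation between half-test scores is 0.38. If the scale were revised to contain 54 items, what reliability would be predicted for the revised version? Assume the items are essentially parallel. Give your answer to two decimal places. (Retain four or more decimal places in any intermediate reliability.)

Spearman-Brown correction (n = 2): r_full = 2·0.38/(1 + 0.38) = 0.5507
Then adjust to 54 items: n = 54/38 = 1.4211
r_new = n·r_full / (1 + (n − 1)·r_full) = 0.7826 / 1.2319 ≈ 0.6353

0.64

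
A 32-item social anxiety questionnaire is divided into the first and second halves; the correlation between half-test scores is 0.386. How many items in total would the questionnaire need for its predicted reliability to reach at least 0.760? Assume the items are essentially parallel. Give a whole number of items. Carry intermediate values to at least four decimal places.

Corrected full-test reliability: r_full = 2 × 0.386 / (1 + 0.386) ≈ 0.5570
Solve Spearman-Brown for n: n = 0.760(1 − 0.5570) / [0.5570(1 − 0.760)] = 2.5186
Required items = 2.5186 × 32 = 80.60, so 81 items.

81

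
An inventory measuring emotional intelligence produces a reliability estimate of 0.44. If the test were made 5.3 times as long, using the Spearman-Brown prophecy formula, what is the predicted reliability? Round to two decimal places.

0.81

Spearman-Brown: r_new = n·r / (1 + (n − 1)·r)
r_new = (5.3 × 0.44) / (1 + (5.3 − 1) × 0.44)
     = 2.3320 / 2.8920 = 0.8064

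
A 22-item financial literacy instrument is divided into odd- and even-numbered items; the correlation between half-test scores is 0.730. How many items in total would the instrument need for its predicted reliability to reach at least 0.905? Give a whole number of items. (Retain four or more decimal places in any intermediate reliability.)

39

Corrected full-test reliability: r_full = 2 × 0.730 / (1 + 0.730) ≈ 0.8439
Solve Spearman-Brown for n: n = 0.905(1 − 0.8439) / [0.8439(1 − 0.905)] = 1.7621
Required items = 1.7621 × 22 = 38.77, so 39 items.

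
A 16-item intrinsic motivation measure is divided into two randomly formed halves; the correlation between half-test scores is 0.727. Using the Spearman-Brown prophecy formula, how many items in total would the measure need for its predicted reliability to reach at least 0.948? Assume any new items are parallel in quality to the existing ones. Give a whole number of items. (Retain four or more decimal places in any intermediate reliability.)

r_full = 2(0.727)/(1 + 0.727) = 0.8419
n = r_tgt(1 − r_full) / [r_full(1 − r_tgt)] = 0.948 × 0.1581 / (0.8419 × 0.052) ≈ 3.4235
Items = 3.4235 × 16 ≈ 54.78 → 55

55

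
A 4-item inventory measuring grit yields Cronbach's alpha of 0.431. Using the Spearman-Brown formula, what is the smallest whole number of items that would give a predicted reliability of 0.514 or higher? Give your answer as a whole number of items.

6

n = [0.514 × 0.569] / [0.431 × 0.486]
n = 0.292466 / 0.209466 ≈ 1.3962
Items needed = n × 4 = 1.3962 × 4 ≈ 5.58 → round up to 6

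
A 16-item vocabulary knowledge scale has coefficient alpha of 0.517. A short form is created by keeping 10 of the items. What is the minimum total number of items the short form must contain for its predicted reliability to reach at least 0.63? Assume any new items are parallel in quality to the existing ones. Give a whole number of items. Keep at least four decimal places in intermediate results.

26

Short-form reliability: n = 10/16 = 0.6250; r_10 = n·r/(1+(n−1)r) ≈ 0.4008
Then solve for n' with r_old = 0.4008, r_target = 0.63: n' = 0.63(1 − 0.4008)/[0.4008(1 − 0.63)] = 2.5456
Total items = 2.5456 × 10 = 25.46, rounded up to 26.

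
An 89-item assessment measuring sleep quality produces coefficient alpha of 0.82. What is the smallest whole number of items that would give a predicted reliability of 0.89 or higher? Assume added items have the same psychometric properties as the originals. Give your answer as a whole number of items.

Rearranging the Spearman-Brown formula for n,
n = r*(1 − r) / [ r (1 − r*) ]
n = 0.89 × (1 − 0.82) / [ 0.82 × (1 − 0.89) ]
n = 0.1602 / 0.0902 ≈ 1.7761
Items needed = n × 89 = 1.7761 × 89 ≈ 158.07 → round up to 159

159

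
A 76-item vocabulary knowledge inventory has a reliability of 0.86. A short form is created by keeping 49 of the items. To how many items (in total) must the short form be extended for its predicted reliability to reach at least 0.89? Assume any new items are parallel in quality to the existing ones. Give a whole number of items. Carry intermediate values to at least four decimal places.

101

First, r for the 49-item form: n = 49/76 = 0.6447, so r_49 = 0.6447·0.86/(1 + (0.6447 − 1)·0.86) = 0.7984
Length factor from the short form to reach 0.89: n' = 0.89(1 − 0.7984) / [0.7984(1 − 0.89)] ≈ 2.0430
Total items = 2.0430 × 49 = 100.11, rounded up to 101.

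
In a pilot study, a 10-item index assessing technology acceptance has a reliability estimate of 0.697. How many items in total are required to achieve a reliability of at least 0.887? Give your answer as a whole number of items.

n = 0.887(1 − 0.697) / [0.697(1 − 0.887)]
n = 0.268761 / 0.078761 ≈ 3.4124
So the test needs 3.4124 × 10 ≈ 34.12 items; rounding up, 35.

35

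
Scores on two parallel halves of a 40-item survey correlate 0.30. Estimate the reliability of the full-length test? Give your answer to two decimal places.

0.46

Apply the Spearman-Brown correction with n = 2:
r_full = 2r_hh / (1 + r_hh) = 2 × 0.30 / (1 + 0.30)
r_full = 0.6000 / 1.3000 ≈ 0.4615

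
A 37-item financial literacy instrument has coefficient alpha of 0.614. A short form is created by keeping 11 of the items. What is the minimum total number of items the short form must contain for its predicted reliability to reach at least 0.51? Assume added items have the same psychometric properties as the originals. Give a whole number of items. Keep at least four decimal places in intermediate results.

25

Short-form reliability: n = 11/37 = 0.2973; r_11 = n·r/(1+(n−1)r) ≈ 0.3211
Then solve for n' with r_old = 0.3211, r_target = 0.51: n' = 0.51(1 − 0.3211)/[0.3211(1 − 0.51)] = 2.2006
Items = 2.2006 × 11 ≈ 24.21 → 25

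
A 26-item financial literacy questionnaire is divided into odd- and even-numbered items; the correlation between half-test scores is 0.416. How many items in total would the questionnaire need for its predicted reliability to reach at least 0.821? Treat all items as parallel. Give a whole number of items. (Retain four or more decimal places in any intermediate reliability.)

Corrected full-test reliability: r_full = 2 × 0.416 / (1 + 0.416) ≈ 0.5876
n = r_tgt(1 − r_full) / [r_full(1 − r_tgt)] = 0.821 × 0.4124 / (0.5876 × 0.179) ≈ 3.2190
Required items = 3.2190 × 26 = 83.69, so 84 items.

84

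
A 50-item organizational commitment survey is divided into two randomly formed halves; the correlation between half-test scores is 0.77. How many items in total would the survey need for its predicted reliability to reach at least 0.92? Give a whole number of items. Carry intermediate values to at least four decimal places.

86

r_full = 2(0.77)/(1 + 0.77) = 0.8701
n = r_tgt(1 − r_full) / [r_full(1 − r_tgt)] = 0.92 × 0.1299 / (0.8701 × 0.08) ≈ 1.7169
Items = 1.7169 × 50 ≈ 85.84 → 86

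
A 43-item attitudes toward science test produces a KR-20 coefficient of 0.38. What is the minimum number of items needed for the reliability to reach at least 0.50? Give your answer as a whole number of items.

71

Rearranging the Spearman-Brown formula for n,
n = r_target (1 − r_old) / [ r_old (1 − r_target) ]
n = [0.50 × 0.62] / [0.38 × 0.50]
  = 0.3100 / 0.1900 = 1.6316
1.6316 × 43 = 70.16 → 71 items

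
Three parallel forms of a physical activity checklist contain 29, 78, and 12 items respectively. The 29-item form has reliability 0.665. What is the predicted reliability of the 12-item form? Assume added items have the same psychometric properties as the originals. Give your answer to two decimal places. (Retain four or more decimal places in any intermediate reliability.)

0.45

Only the ratio of lengths matters: n = 12/29 = 0.4138
r_{12} = n·r / (1 + (n − 1)·r) = 0.2752 / 0.6102 ≈ 0.4510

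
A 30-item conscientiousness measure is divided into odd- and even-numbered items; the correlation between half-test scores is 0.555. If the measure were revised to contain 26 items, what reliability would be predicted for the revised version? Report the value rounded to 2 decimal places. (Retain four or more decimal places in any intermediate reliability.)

0.68

First correct the split-half correlation to full-test reliability: r_full = 2 × 0.555 / (1 + 0.555) ≈ 0.7138
Length factor from 30 to 26 items: n = 26/30 = 0.8667
r_new = n·r_full / (1 + (n − 1)·r_full) = 0.6187 / 0.9049 ≈ 0.6837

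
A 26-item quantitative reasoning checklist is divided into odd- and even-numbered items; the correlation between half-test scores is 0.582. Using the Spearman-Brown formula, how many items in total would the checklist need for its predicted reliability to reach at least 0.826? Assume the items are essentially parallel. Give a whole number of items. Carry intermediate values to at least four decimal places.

r_full = 2(0.582)/(1 + 0.582) = 0.7358
n = r_tgt(1 − r_full) / [r_full(1 − r_tgt)] = 0.826 × 0.2642 / (0.7358 × 0.174) ≈ 1.7045
Required items = 1.7045 × 26 = 44.32, so 45 items.

45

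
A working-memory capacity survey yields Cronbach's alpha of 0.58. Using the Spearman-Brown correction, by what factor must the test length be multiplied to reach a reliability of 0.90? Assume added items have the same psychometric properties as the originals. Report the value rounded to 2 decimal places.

6.52

n = 0.90(1 − 0.58) / [0.58(1 − 0.90)]
n = 0.3780 / 0.0580 ≈ 6.5172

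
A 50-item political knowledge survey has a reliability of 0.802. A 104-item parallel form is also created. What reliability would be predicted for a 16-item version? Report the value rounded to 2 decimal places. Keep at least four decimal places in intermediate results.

0.56

Only the ratio of lengths matters: n = 16/50 = 0.3200
r_{16} = n·r / (1 + (n − 1)·r) = 0.2566 / 0.4546 ≈ 0.5645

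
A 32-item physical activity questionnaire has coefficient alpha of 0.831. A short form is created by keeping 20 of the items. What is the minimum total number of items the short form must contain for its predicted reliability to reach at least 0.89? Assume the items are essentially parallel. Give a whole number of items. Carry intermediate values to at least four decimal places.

First, r for the 20-item form: n = 20/32 = 0.6250, so r_20 = 0.6250·0.831/(1 + (0.6250 − 1)·0.831) = 0.7545
Length factor from the short form to reach 0.89: n' = 0.89(1 − 0.7545) / [0.7545(1 − 0.89)] ≈ 2.6326
Items = 2.6326 × 20 ≈ 52.65 → 53

53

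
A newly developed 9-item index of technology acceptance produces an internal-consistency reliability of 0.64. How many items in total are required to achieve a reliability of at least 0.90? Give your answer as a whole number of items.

46

n = 0.90(1 − 0.64) / [0.64(1 − 0.90)]
  = 0.3240 / 0.0640 = 5.0625
Items needed = n × 9 = 5.0625 × 9 ≈ 45.56 → round up to 46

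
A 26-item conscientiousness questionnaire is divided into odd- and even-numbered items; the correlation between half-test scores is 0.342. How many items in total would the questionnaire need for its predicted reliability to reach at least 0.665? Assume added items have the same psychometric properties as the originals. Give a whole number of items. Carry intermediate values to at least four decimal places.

Corrected full-test reliability: r_full = 2 × 0.342 / (1 + 0.342) ≈ 0.5097
Solve Spearman-Brown for n: n = 0.665(1 − 0.5097) / [0.5097(1 − 0.665)] = 1.9095
Items = 1.9095 × 26 ≈ 49.65 → 50

50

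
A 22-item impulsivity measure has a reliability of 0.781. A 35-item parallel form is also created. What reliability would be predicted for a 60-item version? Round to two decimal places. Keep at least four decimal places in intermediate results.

0.91

The 35-item form is not needed; work directly from the 22-item form with n = 60/22 = 2.7273.
r_{60} = n·r / (1 + (n − 1)·r) = 2.1300 / 2.3490 ≈ 0.9068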